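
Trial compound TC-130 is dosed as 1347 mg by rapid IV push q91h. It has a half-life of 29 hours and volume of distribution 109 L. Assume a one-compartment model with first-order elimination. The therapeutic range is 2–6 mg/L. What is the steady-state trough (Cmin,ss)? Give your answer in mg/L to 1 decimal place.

τ/t½ = 91/29 ≈ 3.1379, so fraction remaining f = (1/2)^(91/29) ≈ 0.1136.
Single-dose peak C₀ = D/Vd = 1347/109 ≈ 12.358 mg/L.
Steady-state trough Cmin,ss = C₀·f/(1−f) ≈ 12.358 × 0.1136/0.8864 ≈ 1.584 mg/L.
Trough 1.6 mg/L vs MEC 2 mg/L: subtherapeutic.

1.6 mg/L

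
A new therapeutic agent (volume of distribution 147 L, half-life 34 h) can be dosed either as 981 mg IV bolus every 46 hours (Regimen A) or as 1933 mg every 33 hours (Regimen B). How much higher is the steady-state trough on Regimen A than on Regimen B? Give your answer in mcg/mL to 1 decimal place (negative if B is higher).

Regimen A: f = (1/2)^(46/34) ≈ 0.3915; Cmin,ss = (981/147)·f/(1−f) ≈ 4.294 mcg/mL.
Regimen B: f = (1/2)^(33/34) ≈ 0.5103; Cmin,ss = (1933/147)·f/(1−f) ≈ 13.703 mcg/mL.
Difference ≈ 4.294 − 13.703 ≈ -9.409 mcg/mL.

-9.4 mcg/mL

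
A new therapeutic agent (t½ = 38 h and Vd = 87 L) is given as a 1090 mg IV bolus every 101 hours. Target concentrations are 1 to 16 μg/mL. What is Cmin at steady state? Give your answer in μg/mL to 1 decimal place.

2.4 μg/mL

τ/t½ = 101/38 ≈ 2.6579, so fraction remaining f = (1/2)^(101/38) ≈ 0.1585.
Accumulation ratio R = 1/(1 − f) ≈ 1/0.8415 ≈ 1.1884.
Single-dose peak C₀ = D/Vd = 1090/87 ≈ 12.529 μg/mL.
Steady-state peak Cmax,ss = C₀·R ≈ 12.529 × 1.1884 ≈ 14.889 μg/mL.
Steady-state trough Cmin,ss = Cmax,ss·f ≈ 14.889 × 0.1585 ≈ 2.360 μg/mL.
Trough 2.4 μg/mL vs MEC 1 μg/mL: adequate.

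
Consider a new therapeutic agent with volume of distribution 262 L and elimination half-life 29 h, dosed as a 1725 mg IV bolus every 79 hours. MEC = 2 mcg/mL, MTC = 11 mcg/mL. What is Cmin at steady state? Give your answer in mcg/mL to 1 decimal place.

k = ln2/t½ = ln2/29 ≈ 0.023902 h⁻¹; fraction remaining f = e^(−kτ) = e^(−0.023902×79) ≈ 0.1513.
At steady state, accumulation factor R = 1/(1 − e^(−kτ)) ≈ 1.1783.
Each bolus raises the concentration by D/Vd = 1725/262 ≈ 6.584 mcg/mL.
Steady-state peak Cmax,ss = C₀·R ≈ 6.584 × 1.1783 ≈ 7.758 mcg/mL.
Steady-state trough Cmin,ss = Cmax,ss·f ≈ 7.758 × 0.1513 ≈ 1.174 mcg/mL.
Trough 1.2 mcg/mL vs MEC 2 mcg/mL: subtherapeutic.

1.2 mcg/mL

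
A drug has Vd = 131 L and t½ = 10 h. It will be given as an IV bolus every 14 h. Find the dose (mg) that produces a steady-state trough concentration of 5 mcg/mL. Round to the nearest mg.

τ/t½ = 14/10 ≈ 1.4, so f = (1/2)^(14/10) ≈ 0.378929.
Cmin,ss = (D/Vd)·f/(1−f), so D = Cmin,ss·Vd·(1−f)/f.
D = 5 × 131 × (1−f)/f ≈ 5 × 131 × 1.63902 ≈ 1073.56 mg.

1074 mg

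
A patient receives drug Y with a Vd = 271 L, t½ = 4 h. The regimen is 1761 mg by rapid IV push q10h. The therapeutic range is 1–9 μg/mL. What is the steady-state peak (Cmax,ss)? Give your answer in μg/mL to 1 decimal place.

Over one 10-h interval, 10/4 ≈ 2.5 half-lives elapse, leaving f ≈ 0.1768 of each dose.
At steady state, accumulation factor R = 1/(1 − e^(−kτ)) ≈ 1.2148.
Each bolus raises the concentration by D/Vd = 1761/271 ≈ 6.498 μg/mL.
Steady-state peak Cmax,ss = C₀·R ≈ 6.498 × 1.2148 ≈ 7.894 μg/mL.
Peak 7.9 μg/mL vs MTC 9 μg/mL: below toxic threshold.

7.9 μg/mL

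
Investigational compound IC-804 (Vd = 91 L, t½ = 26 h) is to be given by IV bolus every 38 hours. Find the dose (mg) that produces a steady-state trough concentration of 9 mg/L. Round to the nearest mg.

1437 mg

τ/t½ = 38/26 ≈ 1.4615, so f = (1/2)^(38/26) ≈ 0.363106.
Cmin,ss = (D/Vd)·f/(1−f), so D = Cmin,ss·Vd·(1−f)/f.
D = 9 × 91 × (1−f)/f ≈ 9 × 91 × 1.75402 ≈ 1436.54 mg.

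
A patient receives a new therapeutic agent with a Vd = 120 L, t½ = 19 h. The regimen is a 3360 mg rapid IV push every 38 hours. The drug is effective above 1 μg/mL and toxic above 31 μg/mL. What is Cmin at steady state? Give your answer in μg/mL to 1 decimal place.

τ = 38 h = 2 half-lives, so f = (1/2)^2 = 0.25.
Accumulation ratio R = 1/(1 − f) = 1/0.75 = 4/3.
Single-dose peak C₀ = D/Vd = 3360/120 = 28 μg/mL.
Steady-state peak Cmax,ss = C₀·R = 28 × 4/3 ≈ 37.333 μg/mL.
Steady-state trough Cmin,ss = Cmax,ss·f ≈ 37.333 × 0.25 ≈ 9.333 μg/mL.
Trough 9.3 μg/mL vs MEC 1 μg/mL: adequate.

9.3 μg/mL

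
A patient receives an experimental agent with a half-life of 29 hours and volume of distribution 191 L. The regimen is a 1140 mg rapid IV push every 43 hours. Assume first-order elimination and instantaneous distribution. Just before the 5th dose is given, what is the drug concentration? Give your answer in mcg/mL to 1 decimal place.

3.3 mcg/mL

f = (1/2)^(τ/t½) = (1/2)^(43/29) ≈ 0.3578.
C₀ = D/Vd = 1140/191 ≈ 5.969 mcg/mL.
Before the 5th dose, 4 doses have been given. Superposition: Cmin = C₀·(f + f² + … + f^4).
≈ 5.969 × (0.3578 + 0.1280 + 0.0458 + 0.0164) ≈ 5.969 × 0.5480 ≈ 3.271 mcg/mL.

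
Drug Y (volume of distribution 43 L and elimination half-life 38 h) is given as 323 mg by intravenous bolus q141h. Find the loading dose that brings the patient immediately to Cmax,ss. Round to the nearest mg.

350 mg

f = (1/2)^(141/38) ≈ 0.076387; accumulation ratio R = 1/(1−f) ≈ 1.08270.
Loading dose to hit Cmax,ss on first dose: D_load = D_maint·R ≈ 323 × 1.08270 ≈ 349.71 mg.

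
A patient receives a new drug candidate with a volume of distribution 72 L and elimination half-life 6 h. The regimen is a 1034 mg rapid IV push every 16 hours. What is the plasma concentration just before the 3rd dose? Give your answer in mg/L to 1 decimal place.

f = (1/2)^(τ/t½) = (1/2)^(16/6) ≈ 0.1575.
C₀ = D/Vd = 1034/72 ≈ 14.361 mg/L.
Before the 3rd dose, 2 doses have been given. Superposition: Cmin = C₀·(f + f²).
≈ 14.361 × (0.1575 + 0.0248) ≈ 14.361 × 0.1823 ≈ 2.618 mg/L.

2.6 mg/L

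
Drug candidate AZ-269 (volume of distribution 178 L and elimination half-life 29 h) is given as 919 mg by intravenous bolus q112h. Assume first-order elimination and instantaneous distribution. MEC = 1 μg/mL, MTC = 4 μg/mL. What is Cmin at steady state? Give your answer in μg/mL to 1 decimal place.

0.4 μg/mL

τ/t½ = 112/29 ≈ 3.8621, so fraction remaining f = (1/2)^(112/29) ≈ 0.0688.
At steady state, accumulation factor R = 1/(1 − e^(−kτ)) ≈ 1.0739.
Each bolus raises the concentration by D/Vd = 919/178 ≈ 5.163 μg/mL.
Steady-state peak Cmax,ss = C₀·R ≈ 5.163 × 1.0739 ≈ 5.545 μg/mL.
Steady-state trough Cmin,ss = Cmax,ss·f ≈ 5.545 × 0.0688 ≈ 0.381 μg/mL.
Trough 0.4 μg/mL vs MEC 1 μg/mL: subtherapeutic.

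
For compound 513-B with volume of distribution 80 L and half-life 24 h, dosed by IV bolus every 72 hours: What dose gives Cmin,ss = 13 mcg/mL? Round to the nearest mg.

τ/t½ = 72/24 ≈ 3, so f = (1/2)^(72/24) ≈ 0.125000.
Cmin,ss = (D/Vd)·f/(1−f), so D = Cmin,ss·Vd·(1−f)/f.
D = 13 × 80 × (1−f)/f ≈ 13 × 80 × 7.00000 ≈ 7280.00 mg.

7280 mg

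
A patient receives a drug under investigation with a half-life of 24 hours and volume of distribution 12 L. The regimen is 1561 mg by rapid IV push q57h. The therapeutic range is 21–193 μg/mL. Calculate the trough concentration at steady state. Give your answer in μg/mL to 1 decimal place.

τ/t½ = 57/24 ≈ 2.375, so fraction remaining f = (1/2)^(57/24) ≈ 0.1928.
Single-dose peak C₀ = D/Vd = 1561/12 ≈ 130.083 μg/mL.
Steady-state trough Cmin,ss = C₀·f/(1−f) ≈ 130.083 × 0.1928/0.8072 ≈ 31.070 μg/mL.
Trough 31.1 μg/mL vs MEC 21 μg/mL: adequate.

31.1 μg/mL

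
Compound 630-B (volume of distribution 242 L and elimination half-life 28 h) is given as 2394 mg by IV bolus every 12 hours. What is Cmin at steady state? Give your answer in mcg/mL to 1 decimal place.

28.6 mcg/mL

τ/t½ = 12/28 ≈ 0.42857, so fraction remaining f = (1/2)^(12/28) ≈ 0.7430.
Accumulation ratio R = 1/(1 − f) ≈ 1/0.2570 ≈ 3.8911.
Each bolus raises the concentration by D/Vd = 2394/242 ≈ 9.893 mcg/mL.
Steady-state peak Cmax,ss = C₀·R ≈ 9.893 × 3.8911 ≈ 38.495 mcg/mL.
Steady-state trough Cmin,ss = Cmax,ss·f ≈ 38.495 × 0.7430 ≈ 28.602 mcg/mL.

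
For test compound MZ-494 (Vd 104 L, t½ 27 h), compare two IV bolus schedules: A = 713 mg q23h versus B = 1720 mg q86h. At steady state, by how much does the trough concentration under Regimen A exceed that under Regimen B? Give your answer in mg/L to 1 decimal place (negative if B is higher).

6.5 mg/L

Regimen A: f = (1/2)^(23/27) ≈ 0.5541; Cmin,ss = (713/104)·f/(1−f) ≈ 8.519 mg/L.
Regimen B: f = (1/2)^(86/27) ≈ 0.1099; Cmin,ss = (1720/104)·f/(1−f) ≈ 2.042 mg/L.
Difference ≈ 8.519 − 2.042 ≈ 6.477 mg/L.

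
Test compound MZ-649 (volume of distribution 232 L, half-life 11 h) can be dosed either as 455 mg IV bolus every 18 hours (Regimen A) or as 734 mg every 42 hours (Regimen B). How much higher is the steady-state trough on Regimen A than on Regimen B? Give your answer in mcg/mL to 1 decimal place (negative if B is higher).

Regimen A: f = (1/2)^(18/11) ≈ 0.3217; Cmin,ss = (455/232)·f/(1−f) ≈ 0.930 mcg/mL.
Regimen B: f = (1/2)^(42/11) ≈ 0.0709; Cmin,ss = (734/232)·f/(1−f) ≈ 0.241 mcg/mL.
Difference ≈ 0.930 − 0.241 ≈ 0.689 mcg/mL.

0.7 mcg/mL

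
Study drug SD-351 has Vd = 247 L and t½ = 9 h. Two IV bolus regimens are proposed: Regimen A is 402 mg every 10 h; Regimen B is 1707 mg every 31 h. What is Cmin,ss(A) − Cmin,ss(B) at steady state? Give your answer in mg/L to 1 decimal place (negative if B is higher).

Regimen A: f = (1/2)^(10/9) ≈ 0.4629; Cmin,ss = (402/247)·f/(1−f) ≈ 1.403 mg/L.
Regimen B: f = (1/2)^(31/9) ≈ 0.0919; Cmin,ss = (1707/247)·f/(1−f) ≈ 0.699 mg/L.
Difference ≈ 1.403 − 0.699 ≈ 0.704 mg/L.

0.7 mg/L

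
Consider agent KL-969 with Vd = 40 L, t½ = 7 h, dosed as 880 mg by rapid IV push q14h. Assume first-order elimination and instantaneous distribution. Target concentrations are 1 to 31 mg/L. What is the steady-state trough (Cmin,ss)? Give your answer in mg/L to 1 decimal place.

τ = 14 h = 2 half-lives, so f = (1/2)^2 = 0.25.
At steady state, R = 1/(1 − 0.25) = 4/3.
Single-dose peak C₀ = D/Vd = 880/40 = 22 mg/L.
Steady-state peak Cmax,ss = C₀·R = 22 × 4/3 ≈ 29.333 mg/L.
Steady-state trough Cmin,ss = Cmax,ss·f ≈ 29.333 × 0.25 ≈ 7.333 mg/L.
Trough 7.3 mg/L vs MEC 1 mg/L: adequate.

7.3 mg/L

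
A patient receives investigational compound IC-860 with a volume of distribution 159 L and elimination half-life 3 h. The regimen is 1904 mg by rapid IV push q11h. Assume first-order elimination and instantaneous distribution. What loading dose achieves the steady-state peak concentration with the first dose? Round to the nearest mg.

f = (1/2)^(11/3) ≈ 0.078745; accumulation ratio R = 1/(1−f) ≈ 1.08548.
Loading dose to hit Cmax,ss on first dose: D_load = D_maint·R ≈ 1904 × 1.08548 ≈ 2066.75 mg.

2067 mg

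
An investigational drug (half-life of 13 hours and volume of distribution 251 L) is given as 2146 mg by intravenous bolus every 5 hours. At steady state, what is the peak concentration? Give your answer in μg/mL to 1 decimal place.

36.5 μg/mL

τ/t½ = 5/13 ≈ 0.38462, so fraction remaining f = (1/2)^(5/13) ≈ 0.7660.
Accumulation ratio R = 1/(1 − f) ≈ 1/0.2340 ≈ 4.2735.
Single-dose peak C₀ = D/Vd = 2146/251 ≈ 8.550 μg/mL.
Steady-state peak Cmax,ss = C₀·R ≈ 8.550 × 4.2735 ≈ 36.538 μg/mL.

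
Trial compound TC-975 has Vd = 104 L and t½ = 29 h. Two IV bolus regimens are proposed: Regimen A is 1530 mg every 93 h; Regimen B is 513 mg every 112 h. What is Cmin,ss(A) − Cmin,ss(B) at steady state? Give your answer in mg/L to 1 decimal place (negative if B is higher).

1.4 mg/L

Regimen A: f = (1/2)^(93/29) ≈ 0.1083; Cmin,ss = (1530/104)·f/(1−f) ≈ 1.787 mg/L.
Regimen B: f = (1/2)^(112/29) ≈ 0.0688; Cmin,ss = (513/104)·f/(1−f) ≈ 0.364 mg/L.
Difference ≈ 1.787 − 0.364 ≈ 1.423 mg/L.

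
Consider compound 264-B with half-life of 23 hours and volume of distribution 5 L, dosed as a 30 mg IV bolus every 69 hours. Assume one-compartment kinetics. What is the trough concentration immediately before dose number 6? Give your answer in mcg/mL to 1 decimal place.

0.9 mcg/mL

f = (1/2)^(τ/t½) = (1/2)^(69/23) ≈ 0.1250.
C₀ = D/Vd = 30/5 ≈ 6.000 mcg/mL.
Before the 6th dose, 5 doses have been given. Superposition: Cmin = C₀·(f + f² + … + f^5).
≈ 6.000 × (0.1250 + 0.0156 + 0.0020 + 0.0002 + 0.0000) ≈ 6.000 × 0.1428 ≈ 0.857 mcg/mL.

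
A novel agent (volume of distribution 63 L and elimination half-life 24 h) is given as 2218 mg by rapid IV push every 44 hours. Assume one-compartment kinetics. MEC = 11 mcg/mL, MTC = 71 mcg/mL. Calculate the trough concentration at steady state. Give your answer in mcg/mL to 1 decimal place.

Over one 44-h interval, 44/24 ≈ 1.8333 half-lives elapse, leaving f ≈ 0.2806 of each dose.
Single-dose peak C₀ = D/Vd = 2218/63 ≈ 35.206 mcg/mL.
Steady-state trough Cmin,ss = C₀·f/(1−f) ≈ 35.206 × 0.2806/0.7194 ≈ 13.732 mcg/mL.
Trough 13.7 mcg/mL vs MEC 11 mcg/mL: adequate.

13.7 mcg/mL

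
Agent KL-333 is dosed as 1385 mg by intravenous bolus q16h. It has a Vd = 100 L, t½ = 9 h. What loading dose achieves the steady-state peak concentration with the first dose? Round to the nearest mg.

1955 mg

f = (1/2)^(16/9) ≈ 0.291632; accumulation ratio R = 1/(1−f) ≈ 1.41170.
Loading dose to hit Cmax,ss on first dose: D_load = D_maint·R ≈ 1385 × 1.41170 ≈ 1955.20 mg.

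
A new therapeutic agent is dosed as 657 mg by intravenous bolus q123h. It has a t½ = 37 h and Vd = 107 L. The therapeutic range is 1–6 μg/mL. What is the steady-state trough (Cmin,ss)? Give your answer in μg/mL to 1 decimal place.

0.7 μg/mL

τ/t½ = 123/37 ≈ 3.3243, so fraction remaining f = (1/2)^(123/37) ≈ 0.0998.
At steady state, accumulation factor R = 1/(1 − e^(−kτ)) ≈ 1.1109.
Each bolus raises the concentration by D/Vd = 657/107 ≈ 6.140 μg/mL.
Steady-state peak Cmax,ss = C₀·R ≈ 6.140 × 1.1109 ≈ 6.821 μg/mL.
One interval later, Cmin,ss = Cmax,ss·e^(−kτ) ≈ 6.821 × 0.0998 ≈ 0.681 μg/mL.
Trough 0.7 μg/mL vs MEC 1 μg/mL: subtherapeutic.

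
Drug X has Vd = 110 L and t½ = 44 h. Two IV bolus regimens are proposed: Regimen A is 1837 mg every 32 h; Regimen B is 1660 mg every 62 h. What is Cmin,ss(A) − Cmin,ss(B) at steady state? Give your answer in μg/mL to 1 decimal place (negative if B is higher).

16.4 μg/mL

Regimen A: f = (1/2)^(32/44) ≈ 0.6040; Cmin,ss = (1837/110)·f/(1−f) ≈ 25.472 μg/mL.
Regimen B: f = (1/2)^(62/44) ≈ 0.3765; Cmin,ss = (1660/110)·f/(1−f) ≈ 9.113 μg/mL.
Difference ≈ 25.472 − 9.113 ≈ 16.359 μg/mL.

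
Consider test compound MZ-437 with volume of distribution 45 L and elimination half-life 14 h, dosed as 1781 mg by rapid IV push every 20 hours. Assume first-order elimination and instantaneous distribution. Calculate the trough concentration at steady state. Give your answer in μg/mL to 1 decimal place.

23.4 μg/mL

τ/t½ = 20/14 ≈ 1.4286, so fraction remaining f = (1/2)^(20/14) ≈ 0.3715.
Single-dose peak C₀ = D/Vd = 1781/45 ≈ 39.578 μg/mL.
Steady-state trough Cmin,ss = C₀·f/(1−f) ≈ 39.578 × 0.3715/0.6285 ≈ 23.394 μg/mL.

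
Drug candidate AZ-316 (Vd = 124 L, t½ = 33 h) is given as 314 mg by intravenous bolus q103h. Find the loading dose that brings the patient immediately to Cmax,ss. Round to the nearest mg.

355 mg

f = (1/2)^(103/33) ≈ 0.114927; accumulation ratio R = 1/(1−f) ≈ 1.12985.
Loading dose to hit Cmax,ss on first dose: D_load = D_maint·R ≈ 314 × 1.12985 ≈ 354.77 mg.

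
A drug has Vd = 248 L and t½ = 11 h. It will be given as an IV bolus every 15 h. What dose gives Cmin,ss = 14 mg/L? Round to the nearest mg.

τ/t½ = 15/11 ≈ 1.3636, so f = (1/2)^(15/11) ≈ 0.388602.
Cmin,ss = (D/Vd)·f/(1−f), so D = Cmin,ss·Vd·(1−f)/f.
D = 14 × 248 × (1−f)/f ≈ 14 × 248 × 1.57333 ≈ 5462.60 mg.

5463 mg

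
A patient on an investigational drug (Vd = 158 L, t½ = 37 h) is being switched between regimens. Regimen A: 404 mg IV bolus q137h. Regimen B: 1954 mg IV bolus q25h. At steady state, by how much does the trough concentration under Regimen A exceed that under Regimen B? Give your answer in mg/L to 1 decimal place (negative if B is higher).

-20.5 mg/L

Regimen A: f = (1/2)^(137/37) ≈ 0.0768; Cmin,ss = (404/158)·f/(1−f) ≈ 0.213 mg/L.
Regimen B: f = (1/2)^(25/37) ≈ 0.6260; Cmin,ss = (1954/158)·f/(1−f) ≈ 20.700 mg/L.
Difference ≈ 0.213 − 20.700 ≈ -20.487 mg/L.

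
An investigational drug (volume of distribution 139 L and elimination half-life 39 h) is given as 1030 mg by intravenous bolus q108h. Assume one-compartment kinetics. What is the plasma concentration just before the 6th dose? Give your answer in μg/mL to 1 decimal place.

1.3 μg/mL

f = (1/2)^(τ/t½) = (1/2)^(108/39) ≈ 0.1467.
C₀ = D/Vd = 1030/139 ≈ 7.410 μg/mL.
Before the 6th dose, 5 doses have been given. Superposition: Cmin = C₀·(f + f² + … + f^5).
≈ 7.410 × (0.1467 + 0.0215 + 0.0032 + 0.0005 + 0.0001) ≈ 7.410 × 0.1720 ≈ 1.275 μg/mL.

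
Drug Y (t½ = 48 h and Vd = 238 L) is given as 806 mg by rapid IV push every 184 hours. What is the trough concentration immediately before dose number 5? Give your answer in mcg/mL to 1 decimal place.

f = (1/2)^(τ/t½) = (1/2)^(184/48) ≈ 0.0702.
C₀ = D/Vd = 806/238 ≈ 3.387 mcg/mL.
Before the 5th dose, 4 doses have been given. Superposition: Cmin = C₀·(f + f² + … + f^4).
≈ 3.387 × (0.0702 + 0.0049 + 0.0003 + 0.0000) ≈ 3.387 × 0.0754 ≈ 0.255 mcg/mL.

0.3 mcg/mL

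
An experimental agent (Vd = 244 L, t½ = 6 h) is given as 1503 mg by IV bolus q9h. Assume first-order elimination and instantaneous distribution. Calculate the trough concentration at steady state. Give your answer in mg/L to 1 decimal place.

3.4 mg/L

Over one 9-h interval, 9/6 ≈ 1.5 half-lives elapse, leaving f ≈ 0.3536 of each dose.
Accumulation ratio R = 1/(1 − f) ≈ 1/0.6464 ≈ 1.5470.
Single-dose peak C₀ = D/Vd = 1503/244 ≈ 6.160 mg/L.
Cmax,ss = C₀/(1 − f) ≈ 6.160/0.6464 ≈ 9.530 mg/L.
Steady-state trough Cmin,ss = Cmax,ss·f ≈ 9.530 × 0.3536 ≈ 3.370 mg/L.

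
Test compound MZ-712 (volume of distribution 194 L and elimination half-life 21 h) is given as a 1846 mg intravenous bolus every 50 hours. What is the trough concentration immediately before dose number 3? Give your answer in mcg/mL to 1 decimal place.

2.2 mcg/mL

f = (1/2)^(τ/t½) = (1/2)^(50/21) ≈ 0.1920.
C₀ = D/Vd = 1846/194 ≈ 9.515 mcg/mL.
Before the 3rd dose, 2 doses have been given. Superposition: Cmin = C₀·(f + f²).
≈ 9.515 × (0.1920 + 0.0369) ≈ 9.515 × 0.2289 ≈ 2.178 mcg/mL.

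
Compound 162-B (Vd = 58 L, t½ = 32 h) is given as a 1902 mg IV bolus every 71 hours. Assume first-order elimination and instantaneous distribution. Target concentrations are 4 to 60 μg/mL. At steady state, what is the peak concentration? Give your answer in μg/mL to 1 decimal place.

τ/t½ = 71/32 ≈ 2.2188, so fraction remaining f = (1/2)^(71/32) ≈ 0.2148.
Accumulation ratio R = 1/(1 − f) ≈ 1/0.7852 ≈ 1.2736.
Single-dose peak C₀ = D/Vd = 1902/58 ≈ 32.793 μg/mL.
Steady-state peak Cmax,ss = C₀·R ≈ 32.793 × 1.2736 ≈ 41.765 μg/mL.
Peak 41.8 μg/mL vs MTC 60 μg/mL: below toxic threshold.

41.8 μg/mL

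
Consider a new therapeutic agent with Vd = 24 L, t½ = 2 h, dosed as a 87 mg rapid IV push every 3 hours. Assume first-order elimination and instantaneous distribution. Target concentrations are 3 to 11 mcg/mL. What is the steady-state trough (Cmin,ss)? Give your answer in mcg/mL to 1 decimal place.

2.0 mcg/mL

τ/t½ = 3/2 ≈ 1.5, so fraction remaining f = (1/2)^(3/2) ≈ 0.3536.
Single-dose peak C₀ = D/Vd = 87/24 ≈ 3.625 mcg/mL.
Steady-state trough Cmin,ss = C₀·f/(1−f) ≈ 3.625 × 0.3536/0.6464 ≈ 1.983 mcg/mL.
Trough 2.0 mcg/mL vs MEC 3 mcg/mL: subtherapeutic.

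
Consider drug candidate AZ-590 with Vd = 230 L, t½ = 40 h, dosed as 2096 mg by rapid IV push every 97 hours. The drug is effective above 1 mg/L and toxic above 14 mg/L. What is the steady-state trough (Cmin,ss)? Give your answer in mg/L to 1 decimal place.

2.1 mg/L

Over one 97-h interval, 97/40 ≈ 2.425 half-lives elapse, leaving f ≈ 0.1862 of each dose.
Each bolus raises the concentration by D/Vd = 2096/230 ≈ 9.113 mg/L.
Steady-state trough Cmin,ss = C₀·f/(1−f) ≈ 9.113 × 0.1862/0.8138 ≈ 2.085 mg/L.
Trough 2.1 mg/L vs MEC 1 mg/L: adequate.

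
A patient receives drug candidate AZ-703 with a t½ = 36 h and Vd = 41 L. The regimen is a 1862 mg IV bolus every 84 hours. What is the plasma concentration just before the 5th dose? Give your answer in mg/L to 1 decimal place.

11.2 mg/L

f = (1/2)^(τ/t½) = (1/2)^(84/36) ≈ 0.1984.
C₀ = D/Vd = 1862/41 ≈ 45.415 mg/L.
Before the 5th dose, 4 doses have been given. Superposition: Cmin = C₀·(f + f² + … + f^4).
≈ 45.415 × (0.1984 + 0.0394 + 0.0078 + 0.0015) ≈ 45.415 × 0.2471 ≈ 11.222 mg/L.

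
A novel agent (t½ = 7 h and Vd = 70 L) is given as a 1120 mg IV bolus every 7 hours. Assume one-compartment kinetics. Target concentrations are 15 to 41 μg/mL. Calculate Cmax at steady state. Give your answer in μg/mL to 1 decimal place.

τ = 7 h = 1 half-life, so f = (1/2)^1 = 0.5.
At steady state, R = 1/(1 − 0.5) = 2/1.
Single-dose peak C₀ = D/Vd = 1120/70 = 16 μg/mL.
Steady-state peak Cmax,ss = C₀·R = 16 × 2/1 ≈ 32.000 μg/mL.
Peak 32.0 μg/mL vs MTC 41 μg/mL: below toxic threshold.

32.0 μg/mL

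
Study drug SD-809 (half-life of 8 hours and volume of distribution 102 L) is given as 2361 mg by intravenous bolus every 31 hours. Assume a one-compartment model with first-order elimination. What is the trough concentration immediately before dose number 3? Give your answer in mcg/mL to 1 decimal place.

f = (1/2)^(τ/t½) = (1/2)^(31/8) ≈ 0.0682.
C₀ = D/Vd = 2361/102 ≈ 23.147 mcg/mL.
Before the 3rd dose, 2 doses have been given. Superposition: Cmin = C₀·(f + f²).
≈ 23.147 × (0.0682 + 0.0047) ≈ 23.147 × 0.0729 ≈ 1.687 mcg/mL.

1.7 mcg/mL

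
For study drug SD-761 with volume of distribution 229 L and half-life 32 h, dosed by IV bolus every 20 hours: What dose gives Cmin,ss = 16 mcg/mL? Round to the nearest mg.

τ/t½ = 20/32 ≈ 0.625, so f = (1/2)^(20/32) ≈ 0.648420.
Cmin,ss = (D/Vd)·f/(1−f), so D = Cmin,ss·Vd·(1−f)/f.
D = 16 × 229 × (1−f)/f ≈ 16 × 229 × 0.54221 ≈ 1986.66 mg.

1987 mg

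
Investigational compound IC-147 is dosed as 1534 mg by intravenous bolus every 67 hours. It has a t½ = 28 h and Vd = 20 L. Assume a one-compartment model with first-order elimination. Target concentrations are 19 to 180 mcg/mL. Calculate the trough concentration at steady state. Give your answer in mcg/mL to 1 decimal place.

18.0 mcg/mL

k = ln2/t½ = ln2/28 ≈ 0.024755 h⁻¹; fraction remaining f = e^(−kτ) = e^(−0.024755×67) ≈ 0.1904.
Each bolus raises the concentration by D/Vd = 1534/20 ≈ 76.700 mcg/mL.
Steady-state trough Cmin,ss = C₀·f/(1−f) ≈ 76.700 × 0.1904/0.8096 ≈ 18.038 mcg/mL.
Trough 18.0 mcg/mL vs MEC 19 mcg/mL: subtherapeutic.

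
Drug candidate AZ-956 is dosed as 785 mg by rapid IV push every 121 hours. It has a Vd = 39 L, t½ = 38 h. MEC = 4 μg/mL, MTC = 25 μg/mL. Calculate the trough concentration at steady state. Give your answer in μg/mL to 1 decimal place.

k = ln2/t½ = ln2/38 ≈ 0.018241 h⁻¹; fraction remaining f = e^(−kτ) = e^(−0.018241×121) ≈ 0.1100.
Each bolus raises the concentration by D/Vd = 785/39 ≈ 20.128 μg/mL.
Steady-state trough Cmin,ss = C₀·f/(1−f) ≈ 20.128 × 0.1100/0.8900 ≈ 2.488 μg/mL.
Trough 2.5 μg/mL vs MEC 4 μg/mL: subtherapeutic.

2.5 μg/mL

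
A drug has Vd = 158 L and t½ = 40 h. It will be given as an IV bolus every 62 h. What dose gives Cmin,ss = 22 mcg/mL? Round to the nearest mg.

6702 mg

τ/t½ = 62/40 ≈ 1.55, so f = (1/2)^(62/40) ≈ 0.341510.
Cmin,ss = (D/Vd)·f/(1−f), so D = Cmin,ss·Vd·(1−f)/f.
D = 22 × 158 × (1−f)/f ≈ 22 × 158 × 1.92817 ≈ 6702.32 mg.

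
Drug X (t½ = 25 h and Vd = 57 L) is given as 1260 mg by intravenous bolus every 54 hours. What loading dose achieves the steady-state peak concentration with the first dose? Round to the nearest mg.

1623 mg

f = (1/2)^(54/25) ≈ 0.223756; accumulation ratio R = 1/(1−f) ≈ 1.28825.
Loading dose to hit Cmax,ss on first dose: D_load = D_maint·R ≈ 1260 × 1.28825 ≈ 1623.19 mg.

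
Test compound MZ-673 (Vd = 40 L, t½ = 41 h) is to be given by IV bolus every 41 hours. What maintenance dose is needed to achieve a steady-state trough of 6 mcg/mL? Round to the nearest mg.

240 mg

τ/t½ = 41/41 ≈ 1, so f = (1/2)^(41/41) ≈ 0.500000.
Cmin,ss = (D/Vd)·f/(1−f), so D = Cmin,ss·Vd·(1−f)/f.
D = 6 × 40 × (1−f)/f ≈ 6 × 40 × 1.00000 ≈ 240.00 mg.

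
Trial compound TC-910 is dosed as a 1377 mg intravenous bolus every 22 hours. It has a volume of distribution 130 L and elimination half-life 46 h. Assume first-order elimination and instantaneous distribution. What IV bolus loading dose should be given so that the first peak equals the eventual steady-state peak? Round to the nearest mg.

f = (1/2)^(22/46) ≈ 0.717842; accumulation ratio R = 1/(1−f) ≈ 3.54411.
Loading dose to hit Cmax,ss on first dose: D_load = D_maint·R ≈ 1377 × 3.54411 ≈ 4880.24 mg.

4880 mg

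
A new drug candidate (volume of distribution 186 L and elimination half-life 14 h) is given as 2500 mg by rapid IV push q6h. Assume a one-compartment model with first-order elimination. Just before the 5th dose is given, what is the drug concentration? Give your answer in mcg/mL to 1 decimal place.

27.0 mcg/mL

f = (1/2)^(τ/t½) = (1/2)^(6/14) ≈ 0.7430.
C₀ = D/Vd = 2500/186 ≈ 13.441 mcg/mL.
Before the 5th dose, 4 doses have been given. Superposition: Cmin = C₀·(f + f² + … + f^4).
≈ 13.441 × (0.7430 + 0.5520 + 0.4102 + 0.3048) ≈ 13.441 × 2.0100 ≈ 27.016 mcg/mL.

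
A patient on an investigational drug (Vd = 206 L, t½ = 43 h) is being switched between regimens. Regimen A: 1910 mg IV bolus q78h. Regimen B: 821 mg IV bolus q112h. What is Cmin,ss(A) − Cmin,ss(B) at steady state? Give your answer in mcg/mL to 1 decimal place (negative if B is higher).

2.9 mcg/mL

Regimen A: f = (1/2)^(78/43) ≈ 0.2844; Cmin,ss = (1910/206)·f/(1−f) ≈ 3.685 mcg/mL.
Regimen B: f = (1/2)^(112/43) ≈ 0.1644; Cmin,ss = (821/206)·f/(1−f) ≈ 0.784 mcg/mL.
Difference ≈ 3.685 − 0.784 ≈ 2.901 mcg/mL.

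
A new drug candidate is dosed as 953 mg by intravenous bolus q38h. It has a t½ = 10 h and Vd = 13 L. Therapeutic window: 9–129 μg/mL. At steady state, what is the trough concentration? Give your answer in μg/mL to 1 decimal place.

τ/t½ = 38/10 ≈ 3.8, so fraction remaining f = (1/2)^(38/10) ≈ 0.0718.
Single-dose peak C₀ = D/Vd = 953/13 ≈ 73.308 μg/mL.
Steady-state trough Cmin,ss = C₀·f/(1−f) ≈ 73.308 × 0.0718/0.9282 ≈ 5.671 μg/mL.
Trough 5.7 μg/mL vs MEC 9 μg/mL: subtherapeutic.

5.7 μg/mL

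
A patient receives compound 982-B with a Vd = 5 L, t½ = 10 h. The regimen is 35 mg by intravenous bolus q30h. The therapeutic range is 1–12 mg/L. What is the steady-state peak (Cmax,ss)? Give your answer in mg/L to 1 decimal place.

8.0 mg/L

τ = 30 h = 3 half-lives, so f = (1/2)^3 = 0.125.
At steady state, R = 1/(1 − 0.125) = 8/7.
Single-dose peak C₀ = D/Vd = 35/5 = 7 mg/L.
Steady-state peak Cmax,ss = C₀·R = 7 × 8/7 ≈ 8.000 mg/L.
Peak 8.0 mg/L vs MTC 12 mg/L: below toxic threshold.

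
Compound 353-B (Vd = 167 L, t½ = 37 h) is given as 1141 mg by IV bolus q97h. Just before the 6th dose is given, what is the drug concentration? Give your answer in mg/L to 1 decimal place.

1.3 mg/L

f = (1/2)^(τ/t½) = (1/2)^(97/37) ≈ 0.1625.
C₀ = D/Vd = 1141/167 ≈ 6.832 mg/L.
Before the 6th dose, 5 doses have been given. Superposition: Cmin = C₀·(f + f² + … + f^5).
≈ 6.832 × (0.1625 + 0.0264 + 0.0043 + 0.0007 + 0.0001) ≈ 6.832 × 0.1940 ≈ 1.325 mg/L.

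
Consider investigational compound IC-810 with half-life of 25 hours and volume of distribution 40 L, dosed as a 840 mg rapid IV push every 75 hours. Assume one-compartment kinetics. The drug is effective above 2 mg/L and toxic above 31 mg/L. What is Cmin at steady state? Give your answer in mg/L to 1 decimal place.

3.0 mg/L

The dosing interval is 3 half-lives, so f = 2^(−3) = 0.125.
Accumulation ratio R = 1/(1 − f) = 1/0.875 = 8/7.
Single-dose peak C₀ = D/Vd = 840/40 = 21 mg/L.
Steady-state peak Cmax,ss = C₀·R = 21 × 8/7 ≈ 24.000 mg/L.
Steady-state trough Cmin,ss = Cmax,ss·f ≈ 24.000 × 0.125 ≈ 3.000 mg/L.
Trough 3.0 mg/L vs MEC 2 mg/L: adequate.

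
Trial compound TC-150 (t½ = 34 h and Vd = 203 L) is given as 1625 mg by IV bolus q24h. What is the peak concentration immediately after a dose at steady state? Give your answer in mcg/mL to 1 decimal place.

τ/t½ = 24/34 ≈ 0.70588, so fraction remaining f = (1/2)^(24/34) ≈ 0.6131.
At steady state, accumulation factor R = 1/(1 − e^(−kτ)) ≈ 2.5846.
Each bolus raises the concentration by D/Vd = 1625/203 ≈ 8.005 mcg/mL.
Steady-state peak Cmax,ss = C₀·R ≈ 8.005 × 2.5846 ≈ 20.690 mcg/mL.

20.7 mcg/mL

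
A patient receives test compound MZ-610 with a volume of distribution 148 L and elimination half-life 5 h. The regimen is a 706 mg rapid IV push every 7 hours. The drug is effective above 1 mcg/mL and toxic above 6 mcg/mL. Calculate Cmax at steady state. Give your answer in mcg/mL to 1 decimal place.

7.7 mcg/mL

k = ln2/t½ = ln2/5 ≈ 0.138629 h⁻¹; fraction remaining f = e^(−kτ) = e^(−0.138629×7) ≈ 0.3789.
Accumulation ratio R = 1/(1 − f) ≈ 1/0.6211 ≈ 1.6100.
Each bolus raises the concentration by D/Vd = 706/148 ≈ 4.770 mcg/mL.
Cmax,ss = C₀/(1 − f) ≈ 4.770/0.6211 ≈ 7.680 mcg/mL.
Peak 7.7 mcg/mL vs MTC 6 mcg/mL: exceeds toxic threshold.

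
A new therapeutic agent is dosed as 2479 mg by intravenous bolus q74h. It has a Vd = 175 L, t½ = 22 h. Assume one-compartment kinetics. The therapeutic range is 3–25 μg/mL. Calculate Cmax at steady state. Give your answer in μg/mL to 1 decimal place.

Over one 74-h interval, 74/22 ≈ 3.3636 half-lives elapse, leaving f ≈ 0.0972 of each dose.
Accumulation ratio R = 1/(1 − f) ≈ 1/0.9028 ≈ 1.1077.
Each bolus raises the concentration by D/Vd = 2479/175 ≈ 14.166 μg/mL.
Steady-state peak Cmax,ss = C₀·R ≈ 14.166 × 1.1077 ≈ 15.692 μg/mL.
Peak 15.7 μg/mL vs MTC 25 μg/mL: below toxic threshold.

15.7 μg/mL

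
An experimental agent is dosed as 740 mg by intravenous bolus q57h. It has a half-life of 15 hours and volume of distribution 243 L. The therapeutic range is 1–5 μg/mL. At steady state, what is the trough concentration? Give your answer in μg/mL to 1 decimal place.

0.2 μg/mL

Over one 57-h interval, 57/15 ≈ 3.8 half-lives elapse, leaving f ≈ 0.0718 of each dose.
At steady state, accumulation factor R = 1/(1 − e^(−kτ)) ≈ 1.0774.
Single-dose peak C₀ = D/Vd = 740/243 ≈ 3.045 μg/mL.
Cmax,ss = C₀/(1 − f) ≈ 3.045/0.9282 ≈ 3.281 μg/mL.
Steady-state trough Cmin,ss = Cmax,ss·f ≈ 3.281 × 0.0718 ≈ 0.236 μg/mL.
Trough 0.2 μg/mL vs MEC 1 μg/mL: subtherapeutic.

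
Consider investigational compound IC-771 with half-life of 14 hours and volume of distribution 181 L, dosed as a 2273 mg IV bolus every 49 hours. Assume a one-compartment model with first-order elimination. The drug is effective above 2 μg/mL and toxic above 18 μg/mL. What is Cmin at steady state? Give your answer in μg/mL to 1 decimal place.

Over one 49-h interval, 49/14 ≈ 3.5 half-lives elapse, leaving f ≈ 0.0884 of each dose.
Single-dose peak C₀ = D/Vd = 2273/181 ≈ 12.558 μg/mL.
Steady-state trough Cmin,ss = C₀·f/(1−f) ≈ 12.558 × 0.0884/0.9116 ≈ 1.218 μg/mL.
Trough 1.2 μg/mL vs MEC 2 μg/mL: subtherapeutic.

1.2 μg/mL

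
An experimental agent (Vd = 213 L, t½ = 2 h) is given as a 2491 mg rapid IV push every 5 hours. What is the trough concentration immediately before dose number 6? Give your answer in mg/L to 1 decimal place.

2.5 mg/L

f = (1/2)^(τ/t½) = (1/2)^(5/2) ≈ 0.1768.
C₀ = D/Vd = 2491/213 ≈ 11.695 mg/L.
Before the 6th dose, 5 doses have been given. Superposition: Cmin = C₀·(f + f² + … + f^5).
≈ 11.695 × (0.1768 + 0.0313 + 0.0055 + 0.0010 + 0.0002) ≈ 11.695 × 0.2148 ≈ 2.512 mg/L.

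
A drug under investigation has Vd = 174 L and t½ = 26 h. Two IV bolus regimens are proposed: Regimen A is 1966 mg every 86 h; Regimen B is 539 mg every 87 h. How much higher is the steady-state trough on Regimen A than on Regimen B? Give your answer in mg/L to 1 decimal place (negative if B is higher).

Regimen A: f = (1/2)^(86/26) ≈ 0.1010; Cmin,ss = (1966/174)·f/(1−f) ≈ 1.269 mg/L.
Regimen B: f = (1/2)^(87/26) ≈ 0.0983; Cmin,ss = (539/174)·f/(1−f) ≈ 0.338 mg/L.
Difference ≈ 1.269 − 0.338 ≈ 0.931 mg/L.

0.9 mg/L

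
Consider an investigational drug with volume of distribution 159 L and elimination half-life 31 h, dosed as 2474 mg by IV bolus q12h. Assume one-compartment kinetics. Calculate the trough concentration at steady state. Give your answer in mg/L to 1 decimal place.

50.6 mg/L

τ/t½ = 12/31 ≈ 0.3871, so fraction remaining f = (1/2)^(12/31) ≈ 0.7647.
Each bolus raises the concentration by D/Vd = 2474/159 ≈ 15.560 mg/L.
Steady-state trough Cmin,ss = C₀·f/(1−f) ≈ 15.560 × 0.7647/0.2353 ≈ 50.568 mg/L.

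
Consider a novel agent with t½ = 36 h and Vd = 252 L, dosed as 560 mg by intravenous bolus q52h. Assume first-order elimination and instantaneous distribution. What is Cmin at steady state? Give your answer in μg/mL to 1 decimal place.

1.3 μg/mL

k = ln2/t½ = ln2/36 ≈ 0.019254 h⁻¹; fraction remaining f = e^(−kτ) = e^(−0.019254×52) ≈ 0.3674.
Each bolus raises the concentration by D/Vd = 560/252 ≈ 2.222 μg/mL.
Steady-state trough Cmin,ss = C₀·f/(1−f) ≈ 2.222 × 0.3674/0.6326 ≈ 1.290 μg/mL.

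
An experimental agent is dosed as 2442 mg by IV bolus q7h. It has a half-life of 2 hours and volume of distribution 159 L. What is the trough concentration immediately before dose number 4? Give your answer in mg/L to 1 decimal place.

f = (1/2)^(τ/t½) = (1/2)^(7/2) ≈ 0.0884.
C₀ = D/Vd = 2442/159 ≈ 15.358 mg/L.
Before the 4th dose, 3 doses have been given. Superposition: Cmin = C₀·(f + f² + … + f^3).
≈ 15.358 × (0.0884 + 0.0078 + 0.0007) ≈ 15.358 × 0.0969 ≈ 1.488 mg/L.

1.5 mg/L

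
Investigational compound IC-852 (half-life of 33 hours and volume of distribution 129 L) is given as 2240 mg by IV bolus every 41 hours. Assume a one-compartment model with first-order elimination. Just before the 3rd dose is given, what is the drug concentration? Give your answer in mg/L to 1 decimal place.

f = (1/2)^(τ/t½) = (1/2)^(41/33) ≈ 0.4227.
C₀ = D/Vd = 2240/129 ≈ 17.364 mg/L.
Before the 3rd dose, 2 doses have been given. Superposition: Cmin = C₀·(f + f²).
≈ 17.364 × (0.4227 + 0.1787) ≈ 17.364 × 0.6014 ≈ 10.443 mg/L.

10.4 mg/L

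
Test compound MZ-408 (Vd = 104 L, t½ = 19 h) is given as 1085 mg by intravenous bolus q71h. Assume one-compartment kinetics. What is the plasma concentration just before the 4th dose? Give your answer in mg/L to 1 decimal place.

f = (1/2)^(τ/t½) = (1/2)^(71/19) ≈ 0.0750.
C₀ = D/Vd = 1085/104 ≈ 10.433 mg/L.
Before the 4th dose, 3 doses have been given. Superposition: Cmin = C₀·(f + f² + … + f^3).
≈ 10.433 × (0.0750 + 0.0056 + 0.0004) ≈ 10.433 × 0.0810 ≈ 0.845 mg/L.

0.8 mg/L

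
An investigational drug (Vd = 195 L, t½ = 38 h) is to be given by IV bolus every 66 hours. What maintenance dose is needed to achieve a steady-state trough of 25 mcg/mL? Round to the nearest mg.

11374 mg

τ/t½ = 66/38 ≈ 1.7368, so f = (1/2)^(66/38) ≈ 0.300026.
Cmin,ss = (D/Vd)·f/(1−f), so D = Cmin,ss·Vd·(1−f)/f.
D = 25 × 195 × (1−f)/f ≈ 25 × 195 × 2.33304 ≈ 11373.57 mg.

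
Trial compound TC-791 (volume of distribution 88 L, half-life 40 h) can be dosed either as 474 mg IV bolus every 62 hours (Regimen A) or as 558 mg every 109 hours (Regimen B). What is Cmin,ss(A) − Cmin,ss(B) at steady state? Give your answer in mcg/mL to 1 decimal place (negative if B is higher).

1.7 mcg/mL

Regimen A: f = (1/2)^(62/40) ≈ 0.3415; Cmin,ss = (474/88)·f/(1−f) ≈ 2.793 mcg/mL.
Regimen B: f = (1/2)^(109/40) ≈ 0.1512; Cmin,ss = (558/88)·f/(1−f) ≈ 1.130 mcg/mL.
Difference ≈ 2.793 − 1.130 ≈ 1.663 mcg/mL.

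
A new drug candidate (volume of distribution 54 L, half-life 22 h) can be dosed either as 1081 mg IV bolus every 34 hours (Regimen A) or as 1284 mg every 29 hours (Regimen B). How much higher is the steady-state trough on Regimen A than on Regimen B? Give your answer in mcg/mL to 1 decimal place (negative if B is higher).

Regimen A: f = (1/2)^(34/22) ≈ 0.3426; Cmin,ss = (1081/54)·f/(1−f) ≈ 10.433 mcg/mL.
Regimen B: f = (1/2)^(29/22) ≈ 0.4010; Cmin,ss = (1284/54)·f/(1−f) ≈ 15.918 mcg/mL.
Difference ≈ 10.433 − 15.918 ≈ -5.485 mcg/mL.

-5.5 mcg/mL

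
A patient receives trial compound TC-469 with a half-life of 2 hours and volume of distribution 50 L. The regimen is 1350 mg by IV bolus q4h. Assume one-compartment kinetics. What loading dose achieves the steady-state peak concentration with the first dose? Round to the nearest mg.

1800 mg

f = (1/2)^(4/2) ≈ 0.250000; accumulation ratio R = 1/(1−f) ≈ 1.33333.
Loading dose to hit Cmax,ss on first dose: D_load = D_maint·R ≈ 1350 × 1.33333 ≈ 1800.00 mg.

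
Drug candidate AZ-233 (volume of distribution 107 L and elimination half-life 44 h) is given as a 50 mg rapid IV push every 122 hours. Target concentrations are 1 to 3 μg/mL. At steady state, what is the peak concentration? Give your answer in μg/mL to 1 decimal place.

k = ln2/t½ = ln2/44 ≈ 0.015753 h⁻¹; fraction remaining f = e^(−kτ) = e^(−0.015753×122) ≈ 0.1463.
Accumulation ratio R = 1/(1 − f) ≈ 1/0.8537 ≈ 1.1714.
Each bolus raises the concentration by D/Vd = 50/107 ≈ 0.467 μg/mL.
Steady-state peak Cmax,ss = C₀·R ≈ 0.467 × 1.1714 ≈ 0.547 μg/mL.
Peak 0.5 μg/mL vs MTC 3 μg/mL: below toxic threshold.

0.5 μg/mL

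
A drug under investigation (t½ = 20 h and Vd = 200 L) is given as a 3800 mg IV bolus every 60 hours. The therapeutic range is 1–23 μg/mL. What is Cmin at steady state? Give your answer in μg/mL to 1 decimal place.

τ = 60 h = 3 half-lives, so f = (1/2)^3 = 0.125.
At steady state, R = 1/(1 − 0.125) = 8/7.
Single-dose peak C₀ = D/Vd = 3800/200 = 19 μg/mL.
Steady-state peak Cmax,ss = C₀·R = 19 × 8/7 ≈ 21.714 μg/mL.
Steady-state trough Cmin,ss = Cmax,ss·f ≈ 21.714 × 0.125 ≈ 2.714 μg/mL.
Trough 2.7 μg/mL vs MEC 1 μg/mL: adequate.

2.7 μg/mL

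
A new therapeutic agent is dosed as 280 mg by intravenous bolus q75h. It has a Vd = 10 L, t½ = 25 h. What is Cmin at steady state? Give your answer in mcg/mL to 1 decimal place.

τ = 75 h = 3 half-lives, so f = (1/2)^3 = 0.125.
At steady state, R = 1/(1 − 0.125) = 8/7.
Single-dose peak C₀ = D/Vd = 280/10 = 28 mcg/mL.
Steady-state peak Cmax,ss = C₀·R = 28 × 8/7 ≈ 32.000 mcg/mL.
Steady-state trough Cmin,ss = Cmax,ss·f ≈ 32.000 × 0.125 ≈ 4.000 mcg/mL.

4.0 mcg/mL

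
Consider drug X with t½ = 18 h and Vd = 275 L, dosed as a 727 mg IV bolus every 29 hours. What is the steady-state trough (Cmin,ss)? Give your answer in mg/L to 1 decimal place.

1.3 mg/L

k = ln2/t½ = ln2/18 ≈ 0.038508 h⁻¹; fraction remaining f = e^(−kτ) = e^(−0.038508×29) ≈ 0.3273.
Accumulation ratio R = 1/(1 − f) ≈ 1/0.6727 ≈ 1.4865.
Each bolus raises the concentration by D/Vd = 727/275 ≈ 2.644 mg/L.
Cmax,ss = C₀/(1 − f) ≈ 2.644/0.6727 ≈ 3.930 mg/L.
One interval later, Cmin,ss = Cmax,ss·e^(−kτ) ≈ 3.930 × 0.3273 ≈ 1.286 mg/L.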